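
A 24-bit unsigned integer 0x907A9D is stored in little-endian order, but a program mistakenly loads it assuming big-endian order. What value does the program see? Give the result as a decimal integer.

10320528

Stored little-endian, the bytes at ascending addresses are 9D 7A 90.
Read back as big-endian, the last byte is least significant, giving 0x9D7A90.
0x9D7A90 = 10320528.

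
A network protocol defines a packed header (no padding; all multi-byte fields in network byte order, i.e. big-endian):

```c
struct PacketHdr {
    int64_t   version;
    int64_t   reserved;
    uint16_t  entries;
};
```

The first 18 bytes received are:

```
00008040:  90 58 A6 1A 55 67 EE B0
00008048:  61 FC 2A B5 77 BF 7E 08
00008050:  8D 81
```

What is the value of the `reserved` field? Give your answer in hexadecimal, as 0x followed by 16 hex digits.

0x61FC2AB577BF7E08

`reserved` follows `version` (8 bytes), so it starts at byte offset 8 and occupies 8 bytes.
Bytes at offsets 8..15: 61 FC 2A B5 77 BF 7E 08.
Big-endian stores the most-significant byte at the lowest address.
The bytes are already most-significant first: 0x61FC2AB577BF7E08.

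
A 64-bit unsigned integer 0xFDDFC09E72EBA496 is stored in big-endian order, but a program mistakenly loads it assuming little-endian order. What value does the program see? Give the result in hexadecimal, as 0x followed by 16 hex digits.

Stored big-endian, the bytes at ascending addresses are FD DF C0 9E 72 EB A4 96.
Read back as little-endian, the first byte is least significant, giving 0x96A4EB729EC0DFFD.

0x96A4EB729EC0DFFD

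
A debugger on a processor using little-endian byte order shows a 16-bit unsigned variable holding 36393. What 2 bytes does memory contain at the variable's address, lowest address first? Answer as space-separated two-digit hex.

29 8E

36393 in hexadecimal, padded to 16 bits, is 0x8E29.
Split into bytes (most-significant first): 8E 29.
In little-endian order the low byte comes first in memory.
So at ascending addresses the bytes are 29 8E.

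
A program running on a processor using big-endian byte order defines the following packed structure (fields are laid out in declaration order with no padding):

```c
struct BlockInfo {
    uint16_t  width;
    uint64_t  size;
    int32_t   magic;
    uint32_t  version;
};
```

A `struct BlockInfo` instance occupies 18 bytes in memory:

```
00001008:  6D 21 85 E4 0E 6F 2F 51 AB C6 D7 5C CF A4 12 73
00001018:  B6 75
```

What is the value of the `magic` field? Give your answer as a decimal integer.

`magic` follows `width` (2 B), `size` (8 B), so it starts at offset 2 + 8 = 10 and occupies 4 bytes.
Bytes at offsets 10..13: D7 5C CF A4.
Big-endian: lowest address holds the most-significant byte.
The bytes are already most-significant first: 0xD75CCFA4.
Top bit is set, so as a signed 32-bit value this is 0xD75CCFA4 − 2^32 = -681783388.

-681783388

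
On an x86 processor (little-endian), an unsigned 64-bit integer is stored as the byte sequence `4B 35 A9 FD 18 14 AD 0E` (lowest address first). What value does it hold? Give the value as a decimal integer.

1057523585069430091

In little-endian order the low byte comes first in memory.
Reassemble most-significant byte first: 0E AD 14 18 FD A9 35 4B → 0x0EAD1418FDA9354B.
0x0EAD1418FDA9354B = 1057523585069430091.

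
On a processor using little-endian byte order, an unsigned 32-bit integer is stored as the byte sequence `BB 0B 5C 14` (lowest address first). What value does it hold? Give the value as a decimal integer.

341576635

Little-endian stores the least-significant byte at the lowest address.
Reassemble most-significant byte first: 14 5C 0B BB → 0x145C0BBB.
0x145C0BBB = 341576635.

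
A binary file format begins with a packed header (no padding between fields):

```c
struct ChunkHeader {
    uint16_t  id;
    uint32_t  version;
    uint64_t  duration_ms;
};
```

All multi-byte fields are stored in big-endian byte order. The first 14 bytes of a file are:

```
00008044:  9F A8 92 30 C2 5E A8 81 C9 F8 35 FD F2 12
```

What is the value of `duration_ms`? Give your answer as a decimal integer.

`duration_ms` follows `id` (2 B), `version` (4 B), so it starts at offset 2 + 4 = 6 and occupies 8 bytes.
Bytes at offsets 6..13: A8 81 C9 F8 35 FD F2 12.
In big-endian order the high byte comes first in memory.
The bytes are already most-significant first: 0xA881C9F835FDF212.
0xA881C9F835FDF212 = 12142208138262475282.

12142208138262475282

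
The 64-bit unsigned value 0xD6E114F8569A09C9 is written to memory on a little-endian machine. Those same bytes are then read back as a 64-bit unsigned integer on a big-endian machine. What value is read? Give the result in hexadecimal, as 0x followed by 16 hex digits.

0xC9099A56F814E1D6

Stored little-endian, the bytes at ascending addresses are C9 09 9A 56 F8 14 E1 D6.
Read back as big-endian, the last byte is least significant, giving 0xC9099A56F814E1D6.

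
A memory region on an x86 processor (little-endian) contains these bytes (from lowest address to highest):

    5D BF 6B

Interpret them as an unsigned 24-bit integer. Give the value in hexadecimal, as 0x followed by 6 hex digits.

0x6BBF5D

Little-endian: lowest address holds the least-significant byte.
Reassemble most-significant byte first: 6B BF 5D → 0x6BBF5D.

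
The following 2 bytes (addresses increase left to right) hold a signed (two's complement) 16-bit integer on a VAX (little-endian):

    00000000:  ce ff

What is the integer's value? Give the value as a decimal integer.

Little-endian stores the least-significant byte at the lowest address.
Reassemble most-significant byte first: FF CE → 0xFFCE.
Top bit is set, so as a signed 16-bit value this is 0xFFCE − 2^16 = -50.

-50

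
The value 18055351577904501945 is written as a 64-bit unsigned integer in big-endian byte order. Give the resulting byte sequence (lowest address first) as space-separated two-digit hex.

FA 91 7E 99 47 C9 54 B9

18055351577904501945 in hexadecimal, padded to 64 bits, is 0xFA917E9947C954B9.
Split into bytes (most-significant first): FA 91 7E 99 47 C9 54 B9.
In big-endian order the high byte comes first in memory.
So the memory order matches the most-significant-first order: FA 91 7E 99 47 C9 54 B9.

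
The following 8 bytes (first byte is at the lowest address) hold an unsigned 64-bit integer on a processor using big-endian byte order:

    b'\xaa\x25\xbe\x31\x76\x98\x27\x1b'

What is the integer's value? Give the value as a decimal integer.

Big-endian: lowest address holds the most-significant byte.
The bytes are already most-significant first: 0xAA25BE317698271B.
0xAA25BE317698271B = 12260414680238401307.

12260414680238401307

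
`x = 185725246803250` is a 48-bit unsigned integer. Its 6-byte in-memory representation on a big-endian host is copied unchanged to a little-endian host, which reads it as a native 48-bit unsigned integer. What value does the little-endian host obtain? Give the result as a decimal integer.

55582724188840

185725246803250 in 48-bit hexadecimal is 0xA8EA875C8D32.
Stored big-endian, the bytes at ascending addresses are A8 EA 87 5C 8D 32.
Read back as little-endian, the first byte is least significant, giving 0x328D5C87EAA8.
0x328D5C87EAA8 = 55582724188840.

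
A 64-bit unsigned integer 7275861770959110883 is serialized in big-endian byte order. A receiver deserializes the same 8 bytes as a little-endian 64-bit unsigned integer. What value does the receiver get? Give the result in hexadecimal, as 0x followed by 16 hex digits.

7275861770959110883 in 64-bit hexadecimal is 0x64F90DBB44DCC2E3.
Stored big-endian, the bytes at ascending addresses are 64 F9 0D BB 44 DC C2 E3.
Read back as little-endian, the first byte is least significant, giving 0xE3C2DC44BB0DF964.

0xE3C2DC44BB0DF964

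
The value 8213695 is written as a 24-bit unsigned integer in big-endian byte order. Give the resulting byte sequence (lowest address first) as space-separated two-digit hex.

7D 54 BF

8213695 in hexadecimal, padded to 24 bits, is 0x7D54BF.
Split into bytes (most-significant first): 7D 54 BF.
Big-endian stores the most-significant byte at the lowest address.
So the memory order matches the most-significant-first order: 7D 54 BF.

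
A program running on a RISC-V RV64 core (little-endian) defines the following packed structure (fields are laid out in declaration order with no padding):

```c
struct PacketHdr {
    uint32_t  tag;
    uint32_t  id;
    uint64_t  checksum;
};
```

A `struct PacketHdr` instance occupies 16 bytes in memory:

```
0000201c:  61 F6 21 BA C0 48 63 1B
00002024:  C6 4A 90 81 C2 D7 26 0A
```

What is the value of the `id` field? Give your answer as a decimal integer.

459491520

`id` follows `tag` (4 bytes), so it starts at byte offset 4 and occupies 4 bytes.
Bytes at offsets 4..7: C0 48 63 1B.
In little-endian order the low byte comes first in memory.
Reassemble most-significant byte first: 1B 63 48 C0 → 0x1B6348C0.
0x1B6348C0 = 459491520.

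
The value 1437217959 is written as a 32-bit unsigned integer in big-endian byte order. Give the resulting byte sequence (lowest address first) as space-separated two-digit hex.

1437217959 in hexadecimal, padded to 32 bits, is 0x55AA34A7.
Split into bytes (most-significant first): 55 AA 34 A7.
Big-endian: lowest address holds the most-significant byte.
So the memory order matches the most-significant-first order: 55 AA 34 A7.

55 AA 34 A7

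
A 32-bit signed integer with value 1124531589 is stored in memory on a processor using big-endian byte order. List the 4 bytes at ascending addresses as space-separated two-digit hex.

43 06 FD 85

1124531589 in hexadecimal, padded to 32 bits, is 0x4306FD85.
Split into bytes (most-significant first): 43 06 FD 85.
Big-endian stores the most-significant byte at the lowest address.
So the memory order matches the most-significant-first order: 43 06 FD 85.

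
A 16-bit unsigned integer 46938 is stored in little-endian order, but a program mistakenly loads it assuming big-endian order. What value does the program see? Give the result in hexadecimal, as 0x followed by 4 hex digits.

46938 in 16-bit hexadecimal is 0xB75A.
Stored little-endian, the bytes at ascending addresses are 5A B7.
Read back as big-endian, the last byte is least significant, giving 0x5AB7.

0x5AB7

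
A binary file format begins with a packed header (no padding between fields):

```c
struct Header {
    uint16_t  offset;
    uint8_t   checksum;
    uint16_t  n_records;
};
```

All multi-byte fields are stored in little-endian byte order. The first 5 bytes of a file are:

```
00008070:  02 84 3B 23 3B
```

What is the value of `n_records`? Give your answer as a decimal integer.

15139

`n_records` follows `offset` (2 B), `checksum` (1 B), so it starts at offset 2 + 1 = 3 and occupies 2 bytes.
Bytes at offsets 3..4: 23 3B.
In little-endian order the low byte comes first in memory.
Reassemble most-significant byte first: 3B 23 → 0x3B23.
0x3B23 = 15139.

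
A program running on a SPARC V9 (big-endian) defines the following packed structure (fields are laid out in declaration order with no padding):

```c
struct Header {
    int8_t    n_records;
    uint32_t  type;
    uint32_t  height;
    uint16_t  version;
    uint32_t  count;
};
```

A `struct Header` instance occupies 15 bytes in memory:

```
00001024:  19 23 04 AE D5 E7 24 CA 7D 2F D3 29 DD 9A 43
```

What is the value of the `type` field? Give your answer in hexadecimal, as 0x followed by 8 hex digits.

0x2304AED5

`type` follows `n_records` (1 byte), so it starts at byte offset 1 and occupies 4 bytes.
Bytes at offsets 1..4: 23 04 AE D5.
Big-endian: lowest address holds the most-significant byte.
The bytes are already most-significant first: 0x2304AED5.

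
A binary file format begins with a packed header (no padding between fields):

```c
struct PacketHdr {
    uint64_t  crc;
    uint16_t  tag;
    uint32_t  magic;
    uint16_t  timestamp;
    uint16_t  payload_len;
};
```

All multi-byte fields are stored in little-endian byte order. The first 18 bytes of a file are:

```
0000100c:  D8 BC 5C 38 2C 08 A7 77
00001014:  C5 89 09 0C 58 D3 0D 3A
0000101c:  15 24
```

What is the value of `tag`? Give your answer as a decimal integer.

`tag` follows `crc` (8 bytes), so it starts at byte offset 8 and occupies 2 bytes.
Bytes at offsets 8..9: C5 89.
Little-endian: lowest address holds the least-significant byte.
Reassemble most-significant byte first: 89 C5 → 0x89C5.
0x89C5 = 35269.

35269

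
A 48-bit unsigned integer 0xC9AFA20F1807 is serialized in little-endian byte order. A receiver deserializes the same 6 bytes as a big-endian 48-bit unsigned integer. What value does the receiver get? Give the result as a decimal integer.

Stored little-endian, the bytes at ascending addresses are 07 18 0F A2 AF C9.
Read back as big-endian, the last byte is least significant, giving 0x07180FA2AFC9.
0x07180FA2AFC9 = 7799922929609.

7799922929609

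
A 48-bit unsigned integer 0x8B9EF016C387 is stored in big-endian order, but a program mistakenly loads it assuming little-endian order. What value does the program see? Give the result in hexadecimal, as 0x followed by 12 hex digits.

Stored big-endian, the bytes at ascending addresses are 8B 9E F0 16 C3 87.
Read back as little-endian, the first byte is least significant, giving 0x87C316F09E8B.

0x87C316F09E8B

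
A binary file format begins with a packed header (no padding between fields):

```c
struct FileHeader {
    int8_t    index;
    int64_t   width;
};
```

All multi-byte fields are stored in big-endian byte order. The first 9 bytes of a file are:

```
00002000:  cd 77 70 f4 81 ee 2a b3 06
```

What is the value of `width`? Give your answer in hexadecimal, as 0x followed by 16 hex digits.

`width` follows `index` (1 byte), so it starts at byte offset 1 and occupies 8 bytes.
Bytes at offsets 1..8: 77 70 F4 81 EE 2A B3 06.
Big-endian: lowest address holds the most-significant byte.
The bytes are already most-significant first: 0x7770F481EE2AB306.

0x7770F481EE2AB306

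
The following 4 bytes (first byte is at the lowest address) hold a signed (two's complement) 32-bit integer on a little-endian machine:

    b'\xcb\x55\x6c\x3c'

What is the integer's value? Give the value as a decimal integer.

1013732811

Little-endian stores the least-significant byte at the lowest address.
Reassemble most-significant byte first: 3C 6C 55 CB → 0x3C6C55CB.
0x3C6C55CB = 1013732811.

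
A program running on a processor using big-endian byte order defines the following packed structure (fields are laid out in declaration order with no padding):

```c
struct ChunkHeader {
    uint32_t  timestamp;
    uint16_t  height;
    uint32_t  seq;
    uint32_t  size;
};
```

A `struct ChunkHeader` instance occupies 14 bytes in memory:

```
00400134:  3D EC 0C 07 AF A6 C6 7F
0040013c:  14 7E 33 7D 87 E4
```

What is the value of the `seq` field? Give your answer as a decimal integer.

3330217086

`seq` follows `timestamp` (4 B), `height` (2 B), so it starts at offset 4 + 2 = 6 and occupies 4 bytes.
Bytes at offsets 6..9: C6 7F 14 7E.
Big-endian: lowest address holds the most-significant byte.
The bytes are already most-significant first: 0xC67F147E.
0xC67F147E = 3330217086.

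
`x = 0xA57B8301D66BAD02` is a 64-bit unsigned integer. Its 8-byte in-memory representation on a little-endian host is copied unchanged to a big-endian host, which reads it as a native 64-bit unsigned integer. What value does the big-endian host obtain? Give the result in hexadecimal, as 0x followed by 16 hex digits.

Stored little-endian, the bytes at ascending addresses are 02 AD 6B D6 01 83 7B A5.
Read back as big-endian, the last byte is least significant, giving 0x02AD6BD601837BA5.

0x02AD6BD601837BA5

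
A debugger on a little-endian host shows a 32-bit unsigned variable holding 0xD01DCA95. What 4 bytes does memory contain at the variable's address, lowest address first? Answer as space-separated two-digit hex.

Split into bytes (most-significant first): D0 1D CA 95.
Little-endian: lowest address holds the least-significant byte.
So at ascending addresses the bytes are 95 CA 1D D0.

95 CA 1D D0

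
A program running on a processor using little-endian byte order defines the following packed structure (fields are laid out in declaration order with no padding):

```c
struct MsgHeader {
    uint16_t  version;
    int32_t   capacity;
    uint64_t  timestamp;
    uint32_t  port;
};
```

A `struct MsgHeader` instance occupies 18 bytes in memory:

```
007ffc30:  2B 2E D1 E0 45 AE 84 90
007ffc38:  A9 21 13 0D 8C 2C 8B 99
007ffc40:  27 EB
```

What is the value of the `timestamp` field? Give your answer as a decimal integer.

`timestamp` follows `version` (2 B), `capacity` (4 B), so it starts at offset 2 + 4 = 6 and occupies 8 bytes.
Bytes at offsets 6..13: 84 90 A9 21 13 0D 8C 2C.
Little-endian stores the least-significant byte at the lowest address.
Reassemble most-significant byte first: 2C 8C 0D 13 21 A9 90 84 → 0x2C8C0D1321A99084.
0x2C8C0D1321A99084 = 3209955010228621444.

3209955010228621444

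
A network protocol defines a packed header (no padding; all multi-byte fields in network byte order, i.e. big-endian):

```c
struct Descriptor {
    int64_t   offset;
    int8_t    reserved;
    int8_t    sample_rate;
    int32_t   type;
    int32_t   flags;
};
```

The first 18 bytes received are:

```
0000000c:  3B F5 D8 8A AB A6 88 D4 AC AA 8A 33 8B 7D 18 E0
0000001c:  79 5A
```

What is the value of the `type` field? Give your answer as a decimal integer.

`type` follows `offset` (8 B), `reserved` (1 B), `sample_rate` (1 B), so it starts at offset 8 + 1 + 1 = 10 and occupies 4 bytes.
Bytes at offsets 10..13: 8A 33 8B 7D.
In big-endian order the high byte comes first in memory.
The bytes are already most-significant first: 0x8A338B7D.
Top bit is set, so as a signed 32-bit value this is 0x8A338B7D − 2^32 = -1976333443.

-1976333443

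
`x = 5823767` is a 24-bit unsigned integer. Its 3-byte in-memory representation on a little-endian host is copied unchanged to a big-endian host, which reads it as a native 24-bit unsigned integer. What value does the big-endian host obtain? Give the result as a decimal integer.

1563992

5823767 in 24-bit hexadecimal is 0x58DD17.
Stored little-endian, the bytes at ascending addresses are 17 DD 58.
Read back as big-endian, the last byte is least significant, giving 0x17DD58.
0x17DD58 = 1563992.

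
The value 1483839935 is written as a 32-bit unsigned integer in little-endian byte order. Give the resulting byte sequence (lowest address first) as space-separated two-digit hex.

1483839935 in hexadecimal, padded to 32 bits, is 0x587199BF.
Split into bytes (most-significant first): 58 71 99 BF.
Little-endian: lowest address holds the least-significant byte.
So at ascending addresses the bytes are BF 99 71 58.

BF 99 71 58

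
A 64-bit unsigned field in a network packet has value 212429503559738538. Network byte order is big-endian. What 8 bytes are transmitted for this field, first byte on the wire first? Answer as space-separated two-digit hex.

02 F2 B3 82 0B 7D A4 AA

212429503559738538 in hexadecimal, padded to 64 bits, is 0x02F2B3820B7DA4AA.
Split into bytes (most-significant first): 02 F2 B3 82 0B 7D A4 AA.
Big-endian stores the most-significant byte at the lowest address.
So the memory order matches the most-significant-first order: 02 F2 B3 82 0B 7D A4 AA.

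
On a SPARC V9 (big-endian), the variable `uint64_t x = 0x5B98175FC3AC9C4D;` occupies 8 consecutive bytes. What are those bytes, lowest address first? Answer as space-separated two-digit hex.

Split into bytes (most-significant first): 5B 98 17 5F C3 AC 9C 4D.
In big-endian order the high byte comes first in memory.
So the memory order matches the most-significant-first order: 5B 98 17 5F C3 AC 9C 4D.

5B 98 17 5F C3 AC 9C 4D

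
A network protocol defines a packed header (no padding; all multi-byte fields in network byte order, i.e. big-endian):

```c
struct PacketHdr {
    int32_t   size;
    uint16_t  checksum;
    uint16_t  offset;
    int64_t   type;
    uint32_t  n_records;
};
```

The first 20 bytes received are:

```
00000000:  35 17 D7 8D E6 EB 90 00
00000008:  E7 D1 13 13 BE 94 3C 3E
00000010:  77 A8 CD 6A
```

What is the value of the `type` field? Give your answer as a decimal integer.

`type` follows `size` (4 B), `checksum` (2 B), `offset` (2 B), so it starts at offset 4 + 2 + 2 = 8 and occupies 8 bytes.
Bytes at offsets 8..15: E7 D1 13 13 BE 94 3C 3E.
Big-endian: lowest address holds the most-significant byte.
The bytes are already most-significant first: 0xE7D11313BE943C3E.
Top bit is set, so as a signed 64-bit value this is 0xE7D11313BE943C3E − 2^64 = -1742590605292979138.

-1742590605292979138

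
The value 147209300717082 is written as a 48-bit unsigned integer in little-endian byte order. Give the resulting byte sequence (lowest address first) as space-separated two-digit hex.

147209300717082 in hexadecimal, padded to 48 bits, is 0x85E2D613AE1A.
Split into bytes (most-significant first): 85 E2 D6 13 AE 1A.
Little-endian: lowest address holds the least-significant byte.
So at ascending addresses the bytes are 1A AE 13 D6 E2 85.

1A AE 13 D6 E2 85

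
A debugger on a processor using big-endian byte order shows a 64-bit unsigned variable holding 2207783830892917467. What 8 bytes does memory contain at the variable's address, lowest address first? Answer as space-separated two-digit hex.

1E A3 9F B2 65 39 32 DB

2207783830892917467 in hexadecimal, padded to 64 bits, is 0x1EA39FB2653932DB.
Split into bytes (most-significant first): 1E A3 9F B2 65 39 32 DB.
In big-endian order the high byte comes first in memory.
So the memory order matches the most-significant-first order: 1E A3 9F B2 65 39 32 DB.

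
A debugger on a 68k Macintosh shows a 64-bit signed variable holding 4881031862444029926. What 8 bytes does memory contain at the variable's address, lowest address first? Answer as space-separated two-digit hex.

4881031862444029926 in hexadecimal, padded to 64 bits, is 0x43BCE89E3A56F7E6.
Split into bytes (most-significant first): 43 BC E8 9E 3A 56 F7 E6.
Big-endian: lowest address holds the most-significant byte.
So the memory order matches the most-significant-first order: 43 BC E8 9E 3A 56 F7 E6.

43 BC E8 9E 3A 56 F7 E6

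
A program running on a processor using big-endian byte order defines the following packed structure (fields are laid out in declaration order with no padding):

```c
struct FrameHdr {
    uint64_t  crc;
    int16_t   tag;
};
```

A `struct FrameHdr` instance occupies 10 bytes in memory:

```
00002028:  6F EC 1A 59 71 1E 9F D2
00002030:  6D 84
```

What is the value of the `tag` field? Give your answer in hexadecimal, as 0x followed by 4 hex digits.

0x6D84

`tag` follows `crc` (8 bytes), so it starts at byte offset 8 and occupies 2 bytes.
Bytes at offsets 8..9: 6D 84.
Big-endian: lowest address holds the most-significant byte.
The bytes are already most-significant first: 0x6D84.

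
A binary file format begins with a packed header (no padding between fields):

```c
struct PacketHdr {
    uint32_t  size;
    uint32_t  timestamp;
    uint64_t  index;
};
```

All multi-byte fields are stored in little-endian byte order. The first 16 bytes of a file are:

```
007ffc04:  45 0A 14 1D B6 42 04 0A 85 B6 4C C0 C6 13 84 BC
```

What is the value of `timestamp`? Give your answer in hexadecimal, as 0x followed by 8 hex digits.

`timestamp` follows `size` (4 bytes), so it starts at byte offset 4 and occupies 4 bytes.
Bytes at offsets 4..7: B6 42 04 0A.
In little-endian order the low byte comes first in memory.
Reassemble most-significant byte first: 0A 04 42 B6 → 0x0A0442B6.

0x0A0442B6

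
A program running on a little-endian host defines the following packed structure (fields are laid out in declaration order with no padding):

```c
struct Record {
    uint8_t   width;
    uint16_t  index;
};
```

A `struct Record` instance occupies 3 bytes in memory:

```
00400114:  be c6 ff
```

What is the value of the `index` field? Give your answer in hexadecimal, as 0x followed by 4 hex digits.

0xFFC6

`index` follows `width` (1 byte), so it starts at byte offset 1 and occupies 2 bytes.
Bytes at offsets 1..2: C6 FF.
Little-endian: lowest address holds the least-significant byte.
Reassemble most-significant byte first: FF C6 → 0xFFC6.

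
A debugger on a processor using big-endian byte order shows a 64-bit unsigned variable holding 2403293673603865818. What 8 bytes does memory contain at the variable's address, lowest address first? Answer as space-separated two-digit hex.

21 5A 36 DC EA 1A 1C DA

2403293673603865818 in hexadecimal, padded to 64 bits, is 0x215A36DCEA1A1CDA.
Split into bytes (most-significant first): 21 5A 36 DC EA 1A 1C DA.
Big-endian: lowest address holds the most-significant byte.
So the memory order matches the most-significant-first order: 21 5A 36 DC EA 1A 1C DA.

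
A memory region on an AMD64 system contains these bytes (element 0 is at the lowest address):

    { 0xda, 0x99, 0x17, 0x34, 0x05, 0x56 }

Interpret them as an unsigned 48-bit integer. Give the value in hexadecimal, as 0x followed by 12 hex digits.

In little-endian order the low byte comes first in memory.
Reassemble most-significant byte first: 56 05 34 17 99 DA → 0x5605341799DA.

0x5605341799DA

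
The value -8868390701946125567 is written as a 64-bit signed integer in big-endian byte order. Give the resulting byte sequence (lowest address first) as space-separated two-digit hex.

84 ED 25 A4 B1 1F C3 01

Two's complement of -8868390701946125567 in 64 bits: 8868390701946125567 = 0x7B12DA5B4EE03CFF; invert → 0x84ED25A4B11FC300; add 1 → 0x84ED25A4B11FC301.
Split into bytes (most-significant first): 84 ED 25 A4 B1 1F C3 01.
In big-endian order the high byte comes first in memory.
So the memory order matches the most-significant-first order: 84 ED 25 A4 B1 1F C3 01.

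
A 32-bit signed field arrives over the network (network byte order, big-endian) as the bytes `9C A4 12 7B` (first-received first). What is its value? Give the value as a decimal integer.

Big-endian stores the most-significant byte at the lowest address.
The bytes are already most-significant first: 0x9CA4127B.
Top bit is set, so as a signed 32-bit value this is 0x9CA4127B − 2^32 = -1666968965.

-1666968965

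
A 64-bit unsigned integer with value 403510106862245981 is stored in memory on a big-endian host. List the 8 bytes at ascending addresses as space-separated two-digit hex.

403510106862245981 in hexadecimal, padded to 64 bits, is 0x05998E4DE6CDD85D.
Split into bytes (most-significant first): 05 99 8E 4D E6 CD D8 5D.
Big-endian stores the most-significant byte at the lowest address.
So the memory order matches the most-significant-first order: 05 99 8E 4D E6 CD D8 5D.

05 99 8E 4D E6 CD D8 5D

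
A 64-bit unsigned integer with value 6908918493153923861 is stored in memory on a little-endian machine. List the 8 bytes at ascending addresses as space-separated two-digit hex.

15 13 91 B6 C3 68 E1 5F

6908918493153923861 in hexadecimal, padded to 64 bits, is 0x5FE168C3B6911315.
Split into bytes (most-significant first): 5F E1 68 C3 B6 91 13 15.
Little-endian stores the least-significant byte at the lowest address.
So at ascending addresses the bytes are 15 13 91 B6 C3 68 E1 5F.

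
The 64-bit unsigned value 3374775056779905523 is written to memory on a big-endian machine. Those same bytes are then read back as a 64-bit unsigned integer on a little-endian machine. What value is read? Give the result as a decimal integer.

3374775056779905523 in 64-bit hexadecimal is 0x2ED59C08A83709F3.
Stored big-endian, the bytes at ascending addresses are 2E D5 9C 08 A8 37 09 F3.
Read back as little-endian, the first byte is least significant, giving 0xF30937A8089CD52E.
0xF30937A8089CD52E = 17512589820845413678.

17512589820845413678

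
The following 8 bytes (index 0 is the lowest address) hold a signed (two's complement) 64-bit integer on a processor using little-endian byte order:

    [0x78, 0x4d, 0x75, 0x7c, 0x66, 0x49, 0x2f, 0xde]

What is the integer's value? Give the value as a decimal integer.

Little-endian stores the least-significant byte at the lowest address.
Reassemble most-significant byte first: DE 2F 49 66 7C 75 4D 78 → 0xDE2F49667C754D78.
Top bit is set, so as a signed 64-bit value this is 0xDE2F49667C754D78 − 2^64 = -2436648168860594824.

-2436648168860594824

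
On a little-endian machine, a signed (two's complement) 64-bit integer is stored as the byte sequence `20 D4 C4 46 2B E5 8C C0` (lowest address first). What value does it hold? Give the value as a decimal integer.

Little-endian stores the least-significant byte at the lowest address.
Reassemble most-significant byte first: C0 8C E5 2B 46 C4 D4 20 → 0xC08CE52B46C4D420.
Top bit is set, so as a signed 64-bit value this is 0xC08CE52B46C4D420 − 2^64 = -4572027547654237152.

-4572027547654237152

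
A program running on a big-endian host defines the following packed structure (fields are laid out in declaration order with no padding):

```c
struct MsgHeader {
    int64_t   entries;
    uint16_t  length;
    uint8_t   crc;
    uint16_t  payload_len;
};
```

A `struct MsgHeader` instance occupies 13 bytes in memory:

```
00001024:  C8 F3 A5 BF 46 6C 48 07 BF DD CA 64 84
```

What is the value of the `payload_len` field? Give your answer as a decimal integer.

25732

`payload_len` follows `entries` (8 B), `length` (2 B), `crc` (1 B), so it starts at offset 8 + 2 + 1 = 11 and occupies 2 bytes.
Bytes at offsets 11..12: 64 84.
Big-endian stores the most-significant byte at the lowest address.
The bytes are already most-significant first: 0x6484.
0x6484 = 25732.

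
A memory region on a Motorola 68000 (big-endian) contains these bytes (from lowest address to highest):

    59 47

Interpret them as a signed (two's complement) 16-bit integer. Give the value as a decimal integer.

Big-endian: lowest address holds the most-significant byte.
The bytes are already most-significant first: 0x5947.
0x5947 = 22855.

22855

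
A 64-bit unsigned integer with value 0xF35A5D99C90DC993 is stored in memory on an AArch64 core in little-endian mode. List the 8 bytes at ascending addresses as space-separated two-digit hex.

93 C9 0D C9 99 5D 5A F3

Split into bytes (most-significant first): F3 5A 5D 99 C9 0D C9 93.
Little-endian stores the least-significant byte at the lowest address.
So at ascending addresses the bytes are 93 C9 0D C9 99 5D 5A F3.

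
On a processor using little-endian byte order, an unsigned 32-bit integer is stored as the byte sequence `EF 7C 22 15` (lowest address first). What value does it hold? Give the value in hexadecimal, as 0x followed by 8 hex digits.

Little-endian: lowest address holds the least-significant byte.
Reassemble most-significant byte first: 15 22 7C EF → 0x15227CEF.

0x15227CEF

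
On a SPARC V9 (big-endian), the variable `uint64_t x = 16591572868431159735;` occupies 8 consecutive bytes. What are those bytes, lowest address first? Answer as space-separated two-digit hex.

E6 41 1B 9E 2F D9 21 B7

16591572868431159735 in hexadecimal, padded to 64 bits, is 0xE6411B9E2FD921B7.
Split into bytes (most-significant first): E6 41 1B 9E 2F D9 21 B7.
Big-endian stores the most-significant byte at the lowest address.
So the memory order matches the most-significant-first order: E6 41 1B 9E 2F D9 21 B7.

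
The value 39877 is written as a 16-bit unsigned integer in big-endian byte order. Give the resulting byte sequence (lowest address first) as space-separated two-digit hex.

9B C5

39877 in hexadecimal, padded to 16 bits, is 0x9BC5.
Split into bytes (most-significant first): 9B C5.
Big-endian: lowest address holds the most-significant byte.
So the memory order matches the most-significant-first order: 9B C5.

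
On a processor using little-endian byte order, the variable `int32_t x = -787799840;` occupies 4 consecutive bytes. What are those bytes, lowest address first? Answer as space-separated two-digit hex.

E0 20 0B D1

Two's complement of -787799840 in 32 bits: 787799840 = 0x2EF4DF20; invert → 0xD10B20DF; add 1 → 0xD10B20E0.
Split into bytes (most-significant first): D1 0B 20 E0.
Little-endian stores the least-significant byte at the lowest address.
So at ascending addresses the bytes are E0 20 0B D1.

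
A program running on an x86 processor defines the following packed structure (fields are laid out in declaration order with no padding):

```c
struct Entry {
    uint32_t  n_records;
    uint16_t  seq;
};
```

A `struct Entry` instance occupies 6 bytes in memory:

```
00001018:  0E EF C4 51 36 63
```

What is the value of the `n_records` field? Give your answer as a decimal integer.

`n_records` is the first field, at byte offset 0, occupying 4 bytes.
Bytes at offsets 0..3: 0E EF C4 51.
Little-endian stores the least-significant byte at the lowest address.
Reassemble most-significant byte first: 51 C4 EF 0E → 0x51C4EF0E.
0x51C4EF0E = 1371860750.

1371860750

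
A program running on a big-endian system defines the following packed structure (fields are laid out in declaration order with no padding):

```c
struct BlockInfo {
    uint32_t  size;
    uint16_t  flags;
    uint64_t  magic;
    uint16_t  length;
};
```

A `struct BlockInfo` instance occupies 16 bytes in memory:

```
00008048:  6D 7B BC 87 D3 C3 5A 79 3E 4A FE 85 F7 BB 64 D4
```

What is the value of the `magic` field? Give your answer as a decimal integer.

`magic` follows `size` (4 B), `flags` (2 B), so it starts at offset 4 + 2 = 6 and occupies 8 bytes.
Bytes at offsets 6..13: 5A 79 3E 4A FE 85 F7 BB.
Big-endian stores the most-significant byte at the lowest address.
The bytes are already most-significant first: 0x5A793E4AFE85F7BB.
0x5A793E4AFE85F7BB = 6519310427414198203.

6519310427414198203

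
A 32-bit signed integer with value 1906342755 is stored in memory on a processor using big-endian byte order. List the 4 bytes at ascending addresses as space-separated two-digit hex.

71 A0 7B 63

1906342755 in hexadecimal, padded to 32 bits, is 0x71A07B63.
Split into bytes (most-significant first): 71 A0 7B 63.
In big-endian order the high byte comes first in memory.
So the memory order matches the most-significant-first order: 71 A0 7B 63.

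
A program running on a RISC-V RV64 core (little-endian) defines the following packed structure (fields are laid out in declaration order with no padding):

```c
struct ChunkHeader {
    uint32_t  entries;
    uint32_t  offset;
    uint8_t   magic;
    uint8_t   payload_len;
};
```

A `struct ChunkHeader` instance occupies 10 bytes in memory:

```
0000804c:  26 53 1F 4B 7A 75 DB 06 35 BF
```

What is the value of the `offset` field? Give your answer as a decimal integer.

`offset` follows `entries` (4 bytes), so it starts at byte offset 4 and occupies 4 bytes.
Bytes at offsets 4..7: 7A 75 DB 06.
Little-endian: lowest address holds the least-significant byte.
Reassemble most-significant byte first: 06 DB 75 7A → 0x06DB757A.
0x06DB757A = 115045754.

115045754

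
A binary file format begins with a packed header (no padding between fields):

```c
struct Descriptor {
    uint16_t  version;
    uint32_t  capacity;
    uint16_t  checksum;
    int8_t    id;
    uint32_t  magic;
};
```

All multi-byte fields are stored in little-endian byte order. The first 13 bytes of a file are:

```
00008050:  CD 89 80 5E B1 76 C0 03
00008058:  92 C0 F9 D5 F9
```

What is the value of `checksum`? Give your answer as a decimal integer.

`checksum` follows `version` (2 B), `capacity` (4 B), so it starts at offset 2 + 4 = 6 and occupies 2 bytes.
Bytes at offsets 6..7: C0 03.
In little-endian order the low byte comes first in memory.
Reassemble most-significant byte first: 03 C0 → 0x03C0.
0x03C0 = 960.

960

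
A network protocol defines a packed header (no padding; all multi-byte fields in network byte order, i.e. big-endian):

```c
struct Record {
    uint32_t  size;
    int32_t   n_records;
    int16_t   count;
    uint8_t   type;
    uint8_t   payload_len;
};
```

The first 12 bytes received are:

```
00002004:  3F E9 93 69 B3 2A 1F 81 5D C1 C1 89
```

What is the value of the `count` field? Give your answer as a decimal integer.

24001

`count` follows `size` (4 B), `n_records` (4 B), so it starts at offset 4 + 4 = 8 and occupies 2 bytes.
Bytes at offsets 8..9: 5D C1.
Big-endian stores the most-significant byte at the lowest address.
The bytes are already most-significant first: 0x5DC1.
0x5DC1 = 24001.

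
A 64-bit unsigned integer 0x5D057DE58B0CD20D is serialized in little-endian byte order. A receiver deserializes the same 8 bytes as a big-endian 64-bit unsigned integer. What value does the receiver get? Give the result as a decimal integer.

995872262592464221

Stored little-endian, the bytes at ascending addresses are 0D D2 0C 8B E5 7D 05 5D.
Read back as big-endian, the last byte is least significant, giving 0x0DD20C8BE57D055D.
0x0DD20C8BE57D055D = 995872262592464221.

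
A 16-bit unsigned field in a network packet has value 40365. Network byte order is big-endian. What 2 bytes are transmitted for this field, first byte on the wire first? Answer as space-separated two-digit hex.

9D AD

40365 in hexadecimal, padded to 16 bits, is 0x9DAD.
Split into bytes (most-significant first): 9D AD.
Big-endian: lowest address holds the most-significant byte.
So the memory order matches the most-significant-first order: 9D AD.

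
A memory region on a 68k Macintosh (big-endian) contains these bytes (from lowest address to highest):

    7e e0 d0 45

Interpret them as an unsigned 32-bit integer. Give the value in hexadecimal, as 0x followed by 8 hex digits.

0x7EE0D045

Big-endian stores the most-significant byte at the lowest address.
The bytes are already most-significant first: 0x7EE0D045.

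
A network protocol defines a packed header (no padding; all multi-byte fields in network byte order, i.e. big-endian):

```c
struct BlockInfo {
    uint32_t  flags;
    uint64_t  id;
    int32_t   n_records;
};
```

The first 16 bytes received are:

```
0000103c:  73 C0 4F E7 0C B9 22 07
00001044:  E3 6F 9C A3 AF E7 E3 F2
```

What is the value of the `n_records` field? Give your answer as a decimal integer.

`n_records` follows `flags` (4 B), `id` (8 B), so it starts at offset 4 + 8 = 12 and occupies 4 bytes.
Bytes at offsets 12..15: AF E7 E3 F2.
Big-endian stores the most-significant byte at the lowest address.
The bytes are already most-significant first: 0xAFE7E3F2.
Top bit is set, so as a signed 32-bit value this is 0xAFE7E3F2 − 2^32 = -1343757326.

-1343757326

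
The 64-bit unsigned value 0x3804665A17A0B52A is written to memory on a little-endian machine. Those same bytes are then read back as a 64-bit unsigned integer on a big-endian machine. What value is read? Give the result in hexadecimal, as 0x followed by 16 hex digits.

Stored little-endian, the bytes at ascending addresses are 2A B5 A0 17 5A 66 04 38.
Read back as big-endian, the last byte is least significant, giving 0x2AB5A0175A660438.

0x2AB5A0175A660438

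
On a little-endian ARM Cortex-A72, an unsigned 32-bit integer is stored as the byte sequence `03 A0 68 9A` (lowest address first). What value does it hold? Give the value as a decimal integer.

In little-endian order the low byte comes first in memory.
Reassemble most-significant byte first: 9A 68 A0 03 → 0x9A68A003.
0x9A68A003 = 2590547971.

2590547971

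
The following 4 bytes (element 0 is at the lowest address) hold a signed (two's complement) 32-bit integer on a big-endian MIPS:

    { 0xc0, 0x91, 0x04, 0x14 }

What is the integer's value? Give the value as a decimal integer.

-1064238060

In big-endian order the high byte comes first in memory.
The bytes are already most-significant first: 0xC0910414.
Top bit is set, so as a signed 32-bit value this is 0xC0910414 − 2^32 = -1064238060.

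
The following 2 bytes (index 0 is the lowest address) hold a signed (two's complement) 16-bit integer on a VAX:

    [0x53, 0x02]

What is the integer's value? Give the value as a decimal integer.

In little-endian order the low byte comes first in memory.
Reassemble most-significant byte first: 02 53 → 0x0253.
0x0253 = 595.

595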